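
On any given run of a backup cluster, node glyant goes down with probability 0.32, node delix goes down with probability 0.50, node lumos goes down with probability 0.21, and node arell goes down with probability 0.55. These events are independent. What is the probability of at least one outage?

Since the events are independent, P(none) is the product of the individual non-occurrence probabilities.
P(none) = (1 − 0.32) × (1 − 0.50) × (1 − 0.21) × (1 − 0.55) = 0.68 × 0.50 × 0.79 × 0.45 = 0.12087
P(at least one) = 1 − 0.12087 = 0.87913

0.87913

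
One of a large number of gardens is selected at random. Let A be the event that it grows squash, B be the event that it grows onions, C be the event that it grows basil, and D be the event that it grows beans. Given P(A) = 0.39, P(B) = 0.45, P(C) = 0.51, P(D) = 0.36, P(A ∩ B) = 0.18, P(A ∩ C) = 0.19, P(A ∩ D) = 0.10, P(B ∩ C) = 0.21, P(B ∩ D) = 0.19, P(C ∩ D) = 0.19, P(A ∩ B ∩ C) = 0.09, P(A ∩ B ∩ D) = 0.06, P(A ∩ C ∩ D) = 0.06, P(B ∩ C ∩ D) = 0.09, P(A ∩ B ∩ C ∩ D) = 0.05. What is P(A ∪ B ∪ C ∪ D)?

0.90

P(A ∪ B ∪ C ∪ D) = 0.39 + 0.45 + 0.51 + 0.36 − 0.18 − 0.19 − 0.10 − 0.21 − 0.19 − 0.19 + 0.09 + 0.06 + 0.06 + 0.09 − 0.05 = 0.90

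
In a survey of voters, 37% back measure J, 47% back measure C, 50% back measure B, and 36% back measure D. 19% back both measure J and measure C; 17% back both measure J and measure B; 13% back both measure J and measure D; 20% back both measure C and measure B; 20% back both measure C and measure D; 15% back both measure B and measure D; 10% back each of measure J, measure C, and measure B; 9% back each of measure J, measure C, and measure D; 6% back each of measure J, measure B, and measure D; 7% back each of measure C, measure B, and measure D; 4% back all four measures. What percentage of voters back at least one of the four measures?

94%

By inclusion–exclusion:
P(union) = 37 + 47 + 50 + 36 − 19 − 17 − 13 − 20 − 20 − 15 + 10 + 9 + 6 + 7 − 4 = 94%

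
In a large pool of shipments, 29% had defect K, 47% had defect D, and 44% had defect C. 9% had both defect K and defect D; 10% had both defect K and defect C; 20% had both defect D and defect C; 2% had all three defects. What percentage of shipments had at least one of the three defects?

83%

By inclusion-exclusion,
P(≥1) = 29 + 47 + 44 − 9 − 10 − 20 + 2 = 83%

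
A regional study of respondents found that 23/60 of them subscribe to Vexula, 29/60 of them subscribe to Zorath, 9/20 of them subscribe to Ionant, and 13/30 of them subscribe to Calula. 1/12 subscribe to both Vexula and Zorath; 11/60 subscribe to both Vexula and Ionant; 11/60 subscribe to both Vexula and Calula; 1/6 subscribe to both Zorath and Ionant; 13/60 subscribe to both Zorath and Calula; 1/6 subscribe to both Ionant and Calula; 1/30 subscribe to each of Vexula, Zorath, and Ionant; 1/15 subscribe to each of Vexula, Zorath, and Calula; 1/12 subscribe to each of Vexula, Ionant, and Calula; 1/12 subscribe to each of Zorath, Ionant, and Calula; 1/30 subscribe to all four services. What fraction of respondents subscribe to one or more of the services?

59/60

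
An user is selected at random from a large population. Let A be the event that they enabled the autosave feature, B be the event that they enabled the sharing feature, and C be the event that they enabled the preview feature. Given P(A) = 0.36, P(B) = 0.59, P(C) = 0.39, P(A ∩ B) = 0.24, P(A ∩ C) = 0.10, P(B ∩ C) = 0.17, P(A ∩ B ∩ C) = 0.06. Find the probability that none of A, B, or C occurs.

0.11

Inclusion–exclusion gives
P(A ∪ B ∪ C) = 0.36 + 0.59 + 0.39 − 0.24 − 0.10 − 0.17 + 0.06 = 0.89
P(none) = 1 − 0.89 = 0.11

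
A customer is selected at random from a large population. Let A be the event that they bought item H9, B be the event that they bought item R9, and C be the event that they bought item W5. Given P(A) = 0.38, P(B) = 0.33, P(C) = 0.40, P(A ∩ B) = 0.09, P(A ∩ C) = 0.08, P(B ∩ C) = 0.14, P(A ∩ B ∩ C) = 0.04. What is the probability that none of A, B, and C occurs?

P(A ∪ B ∪ C) = 0.38 + 0.33 + 0.40 − 0.09 − 0.08 − 0.14 + 0.04 = 0.84
P(none) = 1 − 0.84 = 0.16

0.16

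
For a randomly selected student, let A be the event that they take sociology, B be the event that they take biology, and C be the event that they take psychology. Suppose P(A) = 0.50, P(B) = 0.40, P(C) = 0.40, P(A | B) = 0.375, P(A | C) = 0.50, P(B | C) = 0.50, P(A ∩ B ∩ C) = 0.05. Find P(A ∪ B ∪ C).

P(A ∩ B) = P(B)·P(A|B) = 0.40 × 0.375 = 0.15
P(A ∩ C) = P(C)·P(A|C) = 0.40 × 0.50 = 0.20
P(B ∩ C) = P(C)·P(B|C) = 0.40 × 0.50 = 0.20
P(A ∪ B ∪ C) = 0.50 + 0.40 + 0.40 − 0.15 − 0.20 − 0.20 + 0.05 = 0.80

0.80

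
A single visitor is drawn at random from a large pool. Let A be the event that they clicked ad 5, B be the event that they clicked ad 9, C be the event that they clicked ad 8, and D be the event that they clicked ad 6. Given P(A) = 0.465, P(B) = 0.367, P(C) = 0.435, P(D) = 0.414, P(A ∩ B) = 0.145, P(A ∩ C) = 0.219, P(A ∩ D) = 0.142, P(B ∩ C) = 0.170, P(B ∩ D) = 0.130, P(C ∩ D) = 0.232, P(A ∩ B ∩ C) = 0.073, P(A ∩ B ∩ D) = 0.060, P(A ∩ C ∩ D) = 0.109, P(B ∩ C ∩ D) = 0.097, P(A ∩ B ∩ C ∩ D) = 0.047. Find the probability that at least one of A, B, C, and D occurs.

0.935

Apply inclusion-exclusion:
P(A ∪ B ∪ C ∪ D) = 0.465 + 0.367 + 0.435 + 0.414 − 0.145 − 0.219 − 0.142 − 0.170 − 0.130 − 0.232 + 0.073 + 0.060 + 0.109 + 0.097 − 0.047 = 0.935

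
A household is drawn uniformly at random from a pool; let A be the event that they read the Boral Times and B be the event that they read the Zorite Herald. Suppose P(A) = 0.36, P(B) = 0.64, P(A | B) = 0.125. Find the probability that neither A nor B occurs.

P(A ∩ B) = P(B)·P(A|B) = 0.64 × 0.125 = 0.08
P(A ∪ B) = 0.36 + 0.64 − 0.08 = 0.92
P(none) = 1 − 0.92 = 0.08

0.08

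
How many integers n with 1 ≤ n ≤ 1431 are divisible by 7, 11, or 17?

Using inclusion–exclusion:
floor(1431/7) + floor(1431/11) + floor(1431/17) − floor(1431/77) − floor(1431/119) − floor(1431/187) + floor(1431/1309) = 204 + 130 + 84 − 18 − 12 − 7 + 1 = 382

382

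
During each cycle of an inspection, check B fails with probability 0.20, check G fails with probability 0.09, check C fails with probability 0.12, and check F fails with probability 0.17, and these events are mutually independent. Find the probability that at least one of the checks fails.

Since the events are independent, P(none) is the product of the individual non-occurrence probabilities.
P(none) = (1 − 0.20) × (1 − 0.09) × (1 − 0.12) × (1 − 0.17) = 0.80 × 0.91 × 0.88 × 0.83 = 0.5317312
P(at least one) = 1 − 0.5317312 = 0.4682688

0.4682688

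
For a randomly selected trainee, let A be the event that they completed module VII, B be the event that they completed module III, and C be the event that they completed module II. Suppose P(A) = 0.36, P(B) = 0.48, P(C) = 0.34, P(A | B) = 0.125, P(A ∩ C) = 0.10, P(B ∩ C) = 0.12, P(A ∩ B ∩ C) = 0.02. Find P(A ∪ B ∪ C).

P(A ∩ B) = P(B)·P(A|B) = 0.48 × 0.125 = 0.06
Using inclusion–exclusion:
P(A ∪ B ∪ C) = 0.36 + 0.48 + 0.34 − 0.06 − 0.10 − 0.12 + 0.02 = 0.92

0.92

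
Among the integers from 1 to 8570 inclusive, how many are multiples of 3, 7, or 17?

By inclusion-exclusion,
2856 + 1224 + 504 − 408 − 168 − 72 + 24 = 3960

3960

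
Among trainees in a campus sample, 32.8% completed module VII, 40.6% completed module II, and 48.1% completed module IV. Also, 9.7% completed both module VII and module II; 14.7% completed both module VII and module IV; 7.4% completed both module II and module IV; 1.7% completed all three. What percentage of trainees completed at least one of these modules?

91.4%

Apply inclusion-exclusion:
P(union) = 32.8 + 40.6 + 48.1 − 9.7 − 14.7 − 7.4 + 1.7 = 91.4%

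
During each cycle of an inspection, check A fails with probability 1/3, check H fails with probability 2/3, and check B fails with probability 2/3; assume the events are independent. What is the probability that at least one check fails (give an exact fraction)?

25/27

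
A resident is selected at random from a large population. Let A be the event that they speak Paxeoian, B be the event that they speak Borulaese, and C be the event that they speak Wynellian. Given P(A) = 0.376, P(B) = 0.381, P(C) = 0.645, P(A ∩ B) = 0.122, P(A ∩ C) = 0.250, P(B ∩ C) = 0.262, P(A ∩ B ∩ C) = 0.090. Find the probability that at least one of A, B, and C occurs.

0.858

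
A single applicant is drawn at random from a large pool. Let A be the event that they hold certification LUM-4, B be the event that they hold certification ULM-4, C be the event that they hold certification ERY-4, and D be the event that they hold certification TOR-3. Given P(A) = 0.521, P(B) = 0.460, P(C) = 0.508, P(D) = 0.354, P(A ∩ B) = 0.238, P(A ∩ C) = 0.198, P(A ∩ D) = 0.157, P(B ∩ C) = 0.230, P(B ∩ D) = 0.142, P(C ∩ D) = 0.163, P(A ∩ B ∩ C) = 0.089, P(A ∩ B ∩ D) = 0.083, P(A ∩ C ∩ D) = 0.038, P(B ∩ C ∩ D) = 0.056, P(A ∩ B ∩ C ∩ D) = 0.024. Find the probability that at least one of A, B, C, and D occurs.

0.957

By inclusion–exclusion:
P(A ∪ B ∪ C ∪ D) = 0.521 + 0.460 + 0.508 + 0.354 − 0.238 − 0.198 − 0.157 − 0.230 − 0.142 − 0.163 + 0.089 + 0.083 + 0.038 + 0.056 − 0.024 = 0.957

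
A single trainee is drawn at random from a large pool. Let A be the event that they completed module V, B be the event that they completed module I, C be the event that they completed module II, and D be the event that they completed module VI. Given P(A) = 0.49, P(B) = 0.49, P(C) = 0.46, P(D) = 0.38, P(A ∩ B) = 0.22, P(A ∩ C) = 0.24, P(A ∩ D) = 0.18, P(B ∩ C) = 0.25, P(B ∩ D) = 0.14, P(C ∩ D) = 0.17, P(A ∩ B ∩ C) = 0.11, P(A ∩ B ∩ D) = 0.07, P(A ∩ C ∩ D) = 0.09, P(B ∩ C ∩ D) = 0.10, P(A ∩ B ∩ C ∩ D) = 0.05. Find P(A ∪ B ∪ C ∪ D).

0.94

P(A ∪ B ∪ C ∪ D) = 0.49 + 0.49 + 0.46 + 0.38 − 0.22 − 0.24 − 0.18 − 0.25 − 0.14 − 0.17 + 0.11 + 0.07 + 0.09 + 0.10 − 0.05 = 0.94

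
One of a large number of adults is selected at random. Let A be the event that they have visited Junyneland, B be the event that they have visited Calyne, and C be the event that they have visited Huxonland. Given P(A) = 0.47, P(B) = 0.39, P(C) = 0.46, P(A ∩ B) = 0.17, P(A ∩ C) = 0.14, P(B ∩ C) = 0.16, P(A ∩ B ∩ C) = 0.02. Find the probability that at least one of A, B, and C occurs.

By inclusion-exclusion,
P(A ∪ B ∪ C) = 0.47 + 0.39 + 0.46 − 0.17 − 0.14 − 0.16 + 0.02 = 0.87

0.87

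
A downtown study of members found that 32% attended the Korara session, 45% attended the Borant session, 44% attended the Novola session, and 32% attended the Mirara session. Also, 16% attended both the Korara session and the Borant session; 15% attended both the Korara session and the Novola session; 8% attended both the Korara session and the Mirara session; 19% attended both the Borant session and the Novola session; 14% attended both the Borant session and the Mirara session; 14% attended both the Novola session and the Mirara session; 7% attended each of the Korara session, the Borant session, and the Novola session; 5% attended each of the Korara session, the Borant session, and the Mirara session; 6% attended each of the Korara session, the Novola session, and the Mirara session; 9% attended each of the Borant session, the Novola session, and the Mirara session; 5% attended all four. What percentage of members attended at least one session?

Inclusion–exclusion gives
P(at least one) = 32 + 45 + 44 + 32 − 16 − 15 − 8 − 19 − 14 − 14 + 7 + 5 + 6 + 9 − 5 = 89%

89%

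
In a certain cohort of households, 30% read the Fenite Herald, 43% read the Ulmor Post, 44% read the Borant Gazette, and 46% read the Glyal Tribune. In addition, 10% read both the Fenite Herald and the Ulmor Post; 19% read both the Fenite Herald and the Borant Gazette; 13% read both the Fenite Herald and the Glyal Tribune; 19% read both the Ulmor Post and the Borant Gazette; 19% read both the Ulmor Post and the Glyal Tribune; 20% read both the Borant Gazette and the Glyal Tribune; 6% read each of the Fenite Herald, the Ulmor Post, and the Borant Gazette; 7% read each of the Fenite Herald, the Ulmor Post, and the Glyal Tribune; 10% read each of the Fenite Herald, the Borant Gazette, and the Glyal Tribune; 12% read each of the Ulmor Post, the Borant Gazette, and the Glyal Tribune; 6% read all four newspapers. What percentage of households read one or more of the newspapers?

92%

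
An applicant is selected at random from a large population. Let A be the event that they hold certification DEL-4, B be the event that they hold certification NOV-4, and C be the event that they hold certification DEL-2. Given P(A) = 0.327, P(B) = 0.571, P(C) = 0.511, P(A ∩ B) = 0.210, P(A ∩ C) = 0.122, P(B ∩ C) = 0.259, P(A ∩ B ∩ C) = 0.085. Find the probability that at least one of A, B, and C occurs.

0.903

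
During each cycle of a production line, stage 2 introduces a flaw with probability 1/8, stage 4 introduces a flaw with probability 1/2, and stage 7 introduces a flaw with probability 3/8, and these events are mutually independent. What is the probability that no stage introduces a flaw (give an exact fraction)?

P(none) = (1 − 1/8) × (1 − 1/2) × (1 − 3/8) = 7/8 × 1/2 × 5/8 = 35/128

35/128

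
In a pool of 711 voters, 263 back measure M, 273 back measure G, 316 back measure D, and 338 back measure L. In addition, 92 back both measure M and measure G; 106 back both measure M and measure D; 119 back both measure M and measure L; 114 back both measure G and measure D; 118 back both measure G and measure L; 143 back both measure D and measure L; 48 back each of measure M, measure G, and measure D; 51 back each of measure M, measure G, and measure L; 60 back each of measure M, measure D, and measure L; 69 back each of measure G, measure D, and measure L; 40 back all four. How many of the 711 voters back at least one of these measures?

686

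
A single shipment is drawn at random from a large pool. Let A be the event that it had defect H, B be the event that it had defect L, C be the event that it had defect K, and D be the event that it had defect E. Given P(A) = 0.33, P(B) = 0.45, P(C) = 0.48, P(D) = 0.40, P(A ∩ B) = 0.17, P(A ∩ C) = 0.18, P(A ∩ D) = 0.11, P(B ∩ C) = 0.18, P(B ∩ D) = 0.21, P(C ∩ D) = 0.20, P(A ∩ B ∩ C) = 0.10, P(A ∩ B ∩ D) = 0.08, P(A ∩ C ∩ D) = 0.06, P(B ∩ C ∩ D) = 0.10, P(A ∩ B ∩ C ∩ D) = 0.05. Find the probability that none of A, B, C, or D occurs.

0.10

P(A ∪ B ∪ C ∪ D) = 0.33 + 0.45 + 0.48 + 0.40 − 0.17 − 0.18 − 0.11 − 0.18 − 0.21 − 0.20 + 0.10 + 0.08 + 0.06 + 0.10 − 0.05 = 0.90
P(none) = 1 − 0.90 = 0.10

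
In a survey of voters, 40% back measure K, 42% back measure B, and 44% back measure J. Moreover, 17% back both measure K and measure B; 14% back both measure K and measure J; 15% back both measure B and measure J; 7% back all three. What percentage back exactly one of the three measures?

55%

Using the inclusion–exclusion count for exactly one event:
P(exactly one) = 40 + 42 + 44 − 2·17 − 2·14 − 2·15 + 3·7 = 55%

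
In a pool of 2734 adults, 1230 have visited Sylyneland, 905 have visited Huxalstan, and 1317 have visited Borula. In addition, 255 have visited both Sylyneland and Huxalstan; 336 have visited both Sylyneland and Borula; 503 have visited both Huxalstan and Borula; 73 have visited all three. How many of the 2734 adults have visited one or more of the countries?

2431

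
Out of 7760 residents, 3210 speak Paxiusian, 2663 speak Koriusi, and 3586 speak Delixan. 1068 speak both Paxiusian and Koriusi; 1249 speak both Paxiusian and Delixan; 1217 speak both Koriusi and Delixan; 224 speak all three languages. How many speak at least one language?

Apply inclusion-exclusion:
|union| = 3210 + 2663 + 3586 − 1068 − 1249 − 1217 + 224 = 6149

6149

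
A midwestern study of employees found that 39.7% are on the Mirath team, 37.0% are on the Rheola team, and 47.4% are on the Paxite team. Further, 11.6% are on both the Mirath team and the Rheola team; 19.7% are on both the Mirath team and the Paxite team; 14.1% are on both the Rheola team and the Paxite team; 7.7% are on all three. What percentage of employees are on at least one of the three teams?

Using inclusion–exclusion:
P(at least one) = 39.7 + 37.0 + 47.4 − 11.6 − 19.7 − 14.1 + 7.7 = 86.4%

86.4%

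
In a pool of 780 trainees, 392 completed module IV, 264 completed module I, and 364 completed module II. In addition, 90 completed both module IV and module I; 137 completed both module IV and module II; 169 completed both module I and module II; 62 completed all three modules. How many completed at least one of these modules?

686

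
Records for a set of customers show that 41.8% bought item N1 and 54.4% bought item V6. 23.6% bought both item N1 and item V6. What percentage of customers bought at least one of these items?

72.6%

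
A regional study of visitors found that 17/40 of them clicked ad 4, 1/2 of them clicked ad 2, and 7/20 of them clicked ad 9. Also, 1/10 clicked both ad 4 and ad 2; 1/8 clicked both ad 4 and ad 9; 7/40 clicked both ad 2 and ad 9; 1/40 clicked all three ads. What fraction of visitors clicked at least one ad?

P(union) = 17/40 + 1/2 + 7/20 − 1/10 − 1/8 − 7/40 + 1/40 = 9/10

9/10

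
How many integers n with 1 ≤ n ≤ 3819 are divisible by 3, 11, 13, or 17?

1808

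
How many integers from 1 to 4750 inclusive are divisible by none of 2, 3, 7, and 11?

By inclusion-exclusion,
⌊4750/2⌋ + ⌊4750/3⌋ + ⌊4750/7⌋ + ⌊4750/11⌋ − ⌊4750/6⌋ − ⌊4750/14⌋ − ⌊4750/22⌋ − ⌊4750/21⌋ − ⌊4750/33⌋ − ⌊4750/77⌋ + ⌊4750/42⌋ + ⌊4750/66⌋ + ⌊4750/154⌋ + ⌊4750/231⌋ − ⌊4750/462⌋ = 2375 + 1583 + 678 + 431 − 791 − 339 − 215 − 226 − 143 − 61 + 113 + 71 + 30 + 20 − 10 = 3516
4750 − 3516 = 1234

1234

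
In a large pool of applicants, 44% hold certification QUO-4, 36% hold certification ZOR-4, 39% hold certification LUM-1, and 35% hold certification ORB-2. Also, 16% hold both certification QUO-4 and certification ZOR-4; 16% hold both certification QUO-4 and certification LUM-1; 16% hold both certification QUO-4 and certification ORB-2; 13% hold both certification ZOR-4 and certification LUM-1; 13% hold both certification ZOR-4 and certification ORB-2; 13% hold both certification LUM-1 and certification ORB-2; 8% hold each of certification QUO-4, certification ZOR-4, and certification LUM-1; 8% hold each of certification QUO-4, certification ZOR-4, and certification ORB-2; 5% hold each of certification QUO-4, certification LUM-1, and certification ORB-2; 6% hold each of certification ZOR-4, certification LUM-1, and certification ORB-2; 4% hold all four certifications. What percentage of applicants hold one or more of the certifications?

90%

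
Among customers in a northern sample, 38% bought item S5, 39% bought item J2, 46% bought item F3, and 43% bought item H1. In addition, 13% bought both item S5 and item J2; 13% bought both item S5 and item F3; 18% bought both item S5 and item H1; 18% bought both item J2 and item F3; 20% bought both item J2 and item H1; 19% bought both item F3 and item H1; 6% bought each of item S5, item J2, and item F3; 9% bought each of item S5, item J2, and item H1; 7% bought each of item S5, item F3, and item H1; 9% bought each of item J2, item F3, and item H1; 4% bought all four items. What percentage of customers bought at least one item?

92%

P(at least one) = 38 + 39 + 46 + 43 − 13 − 13 − 18 − 18 − 20 − 19 + 6 + 9 + 7 + 9 − 4 = 92%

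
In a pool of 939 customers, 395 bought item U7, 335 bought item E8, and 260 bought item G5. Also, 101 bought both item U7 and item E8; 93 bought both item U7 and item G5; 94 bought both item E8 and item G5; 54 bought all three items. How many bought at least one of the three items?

Apply inclusion-exclusion:
N(≥1) = 395 + 335 + 260 − 101 − 93 − 94 + 54 = 756

756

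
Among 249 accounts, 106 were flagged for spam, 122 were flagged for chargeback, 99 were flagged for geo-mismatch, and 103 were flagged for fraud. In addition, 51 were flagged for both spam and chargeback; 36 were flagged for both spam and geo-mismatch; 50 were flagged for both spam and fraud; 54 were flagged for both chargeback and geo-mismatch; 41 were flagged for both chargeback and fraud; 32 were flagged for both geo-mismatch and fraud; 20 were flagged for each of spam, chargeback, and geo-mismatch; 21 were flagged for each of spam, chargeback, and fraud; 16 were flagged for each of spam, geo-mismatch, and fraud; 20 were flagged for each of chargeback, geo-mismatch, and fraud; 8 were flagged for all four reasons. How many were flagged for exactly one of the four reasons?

N(exactly one) = 106 + 122 + 99 + 103 − 2·51 − 2·36 − 2·50 − 2·54 − 2·41 − 2·32 + 3·20 + 3·21 + 3·16 + 3·20 − 4·8 = 101

101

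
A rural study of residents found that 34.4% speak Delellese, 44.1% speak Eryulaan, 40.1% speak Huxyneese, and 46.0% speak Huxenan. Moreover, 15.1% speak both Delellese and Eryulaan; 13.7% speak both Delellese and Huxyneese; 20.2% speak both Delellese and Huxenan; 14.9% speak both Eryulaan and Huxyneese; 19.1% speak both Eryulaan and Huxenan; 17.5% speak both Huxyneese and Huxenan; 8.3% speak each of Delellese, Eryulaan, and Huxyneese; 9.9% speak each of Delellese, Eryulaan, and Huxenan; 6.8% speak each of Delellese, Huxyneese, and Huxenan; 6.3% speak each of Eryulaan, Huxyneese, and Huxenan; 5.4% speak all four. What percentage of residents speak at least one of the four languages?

By inclusion–exclusion:
P(union) = 34.4 + 44.1 + 40.1 + 46.0 − 15.1 − 13.7 − 20.2 − 14.9 − 19.1 − 17.5 + 8.3 + 9.9 + 6.8 + 6.3 − 5.4 = 90.0%

90.0%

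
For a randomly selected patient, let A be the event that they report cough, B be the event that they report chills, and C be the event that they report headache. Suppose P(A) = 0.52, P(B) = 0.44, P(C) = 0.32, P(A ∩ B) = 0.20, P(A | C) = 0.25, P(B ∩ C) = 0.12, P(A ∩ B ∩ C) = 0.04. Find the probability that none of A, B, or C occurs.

0.08

P(A ∩ C) = P(C)·P(A|C) = 0.32 × 0.25 = 0.08
P(A ∪ B ∪ C) = 0.52 + 0.44 + 0.32 − 0.20 − 0.08 − 0.12 + 0.04 = 0.92
P(none) = 1 − 0.92 = 0.08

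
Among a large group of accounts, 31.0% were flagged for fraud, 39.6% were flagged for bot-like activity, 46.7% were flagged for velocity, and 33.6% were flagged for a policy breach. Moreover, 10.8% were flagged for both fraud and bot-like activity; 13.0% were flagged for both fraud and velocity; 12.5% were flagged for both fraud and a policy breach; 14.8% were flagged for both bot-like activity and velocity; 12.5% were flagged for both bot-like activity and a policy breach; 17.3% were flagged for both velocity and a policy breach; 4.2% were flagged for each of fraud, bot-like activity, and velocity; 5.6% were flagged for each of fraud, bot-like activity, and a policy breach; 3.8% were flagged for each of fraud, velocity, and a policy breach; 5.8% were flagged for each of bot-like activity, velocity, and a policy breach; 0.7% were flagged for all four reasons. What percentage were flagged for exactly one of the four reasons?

44.5%

By inclusion–exclusion (exactly-one form):
P(exactly one) = 31.0 + 39.6 + 46.7 + 33.6 − 2·10.8 − 2·13.0 − 2·12.5 − 2·14.8 − 2·12.5 − 2·17.3 + 3·4.2 + 3·5.6 + 3·3.8 + 3·5.8 − 4·0.7 = 44.5%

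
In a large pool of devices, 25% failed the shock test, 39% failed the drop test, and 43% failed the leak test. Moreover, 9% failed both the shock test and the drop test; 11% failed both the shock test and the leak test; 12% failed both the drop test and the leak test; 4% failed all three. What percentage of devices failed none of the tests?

21%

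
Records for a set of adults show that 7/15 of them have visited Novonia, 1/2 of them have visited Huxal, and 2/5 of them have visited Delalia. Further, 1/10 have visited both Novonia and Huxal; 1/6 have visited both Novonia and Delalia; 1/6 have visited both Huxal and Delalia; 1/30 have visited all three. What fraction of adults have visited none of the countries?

1/30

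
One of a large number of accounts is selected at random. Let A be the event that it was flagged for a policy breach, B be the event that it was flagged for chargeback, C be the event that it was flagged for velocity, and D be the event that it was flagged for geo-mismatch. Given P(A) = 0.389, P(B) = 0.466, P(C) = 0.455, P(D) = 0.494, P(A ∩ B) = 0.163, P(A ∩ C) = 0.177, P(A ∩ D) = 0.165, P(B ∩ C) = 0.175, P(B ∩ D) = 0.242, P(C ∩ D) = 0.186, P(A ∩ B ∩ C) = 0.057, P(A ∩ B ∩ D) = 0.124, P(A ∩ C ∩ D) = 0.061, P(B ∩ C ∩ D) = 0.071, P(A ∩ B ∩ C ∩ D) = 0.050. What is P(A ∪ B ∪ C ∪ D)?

0.959

P(A ∪ B ∪ C ∪ D) = 0.389 + 0.466 + 0.455 + 0.494 − 0.163 − 0.177 − 0.165 − 0.175 − 0.242 − 0.186 + 0.057 + 0.124 + 0.061 + 0.071 − 0.050 = 0.959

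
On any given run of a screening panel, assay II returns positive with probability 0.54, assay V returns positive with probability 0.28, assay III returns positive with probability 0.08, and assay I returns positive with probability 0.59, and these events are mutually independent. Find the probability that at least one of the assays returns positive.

Since the events are independent, P(none) is the product of the individual non-occurrence probabilities.
P(none) = (1 − 0.54) × (1 − 0.28) × (1 − 0.08) × (1 − 0.59) = 0.46 × 0.72 × 0.92 × 0.41 = 0.12492864
P(at least one) = 1 − 0.12492864 = 0.87507136

0.87507136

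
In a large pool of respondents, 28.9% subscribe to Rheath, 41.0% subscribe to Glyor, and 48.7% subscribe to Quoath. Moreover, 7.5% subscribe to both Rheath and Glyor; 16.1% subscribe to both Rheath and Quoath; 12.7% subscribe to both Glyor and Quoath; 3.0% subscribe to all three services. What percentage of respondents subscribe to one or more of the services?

85.3%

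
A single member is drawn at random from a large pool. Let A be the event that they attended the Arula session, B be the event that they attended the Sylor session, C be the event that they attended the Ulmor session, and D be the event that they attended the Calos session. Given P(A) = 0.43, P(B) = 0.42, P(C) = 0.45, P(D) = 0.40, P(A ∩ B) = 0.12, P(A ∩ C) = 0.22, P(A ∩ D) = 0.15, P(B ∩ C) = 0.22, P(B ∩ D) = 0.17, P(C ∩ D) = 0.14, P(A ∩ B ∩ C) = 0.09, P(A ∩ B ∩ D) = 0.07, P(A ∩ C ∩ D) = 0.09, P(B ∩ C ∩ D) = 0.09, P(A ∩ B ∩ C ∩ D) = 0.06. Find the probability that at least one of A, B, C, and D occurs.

Inclusion–exclusion gives
P(A ∪ B ∪ C ∪ D) = 0.43 + 0.42 + 0.45 + 0.40 − 0.12 − 0.22 − 0.15 − 0.22 − 0.17 − 0.14 + 0.09 + 0.07 + 0.09 + 0.09 − 0.06 = 0.96

0.96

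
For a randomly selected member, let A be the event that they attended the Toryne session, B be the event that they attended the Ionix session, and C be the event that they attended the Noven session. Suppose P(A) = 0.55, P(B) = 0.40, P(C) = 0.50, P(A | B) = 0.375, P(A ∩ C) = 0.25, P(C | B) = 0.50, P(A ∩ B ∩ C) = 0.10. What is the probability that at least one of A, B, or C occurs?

P(A ∩ B) = P(B)·P(A|B) = 0.40 × 0.375 = 0.15
P(B ∩ C) = P(B)·P(C|B) = 0.40 × 0.50 = 0.20
Inclusion–exclusion gives
P(A ∪ B ∪ C) = 0.55 + 0.40 + 0.50 − 0.15 − 0.25 − 0.20 + 0.10 = 0.95

0.95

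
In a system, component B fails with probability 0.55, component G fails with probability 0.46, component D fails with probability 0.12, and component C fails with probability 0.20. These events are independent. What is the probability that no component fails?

P(none) = (1 − 0.55) × (1 − 0.46) × (1 − 0.12) × (1 − 0.20) = 0.45 × 0.54 × 0.88 × 0.80 = 0.171072

0.171072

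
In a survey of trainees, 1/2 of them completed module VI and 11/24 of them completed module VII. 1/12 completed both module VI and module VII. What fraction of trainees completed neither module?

P(union) = 1/2 + 11/24 − 1/12 = 7/8
P(none) = 1 − 7/8 = 1/8

1/8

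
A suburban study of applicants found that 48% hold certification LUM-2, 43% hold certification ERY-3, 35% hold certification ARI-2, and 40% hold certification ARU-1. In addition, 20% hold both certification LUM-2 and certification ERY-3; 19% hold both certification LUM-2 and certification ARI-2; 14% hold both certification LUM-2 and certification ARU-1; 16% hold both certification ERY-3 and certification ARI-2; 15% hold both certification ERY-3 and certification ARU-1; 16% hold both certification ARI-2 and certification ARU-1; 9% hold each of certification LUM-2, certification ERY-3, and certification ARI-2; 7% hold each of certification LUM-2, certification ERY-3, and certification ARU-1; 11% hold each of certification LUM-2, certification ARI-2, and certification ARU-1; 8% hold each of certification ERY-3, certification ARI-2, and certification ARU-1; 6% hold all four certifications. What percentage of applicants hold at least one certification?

95%

P(union) = 48 + 43 + 35 + 40 − 20 − 19 − 14 − 16 − 15 − 16 + 9 + 7 + 11 + 8 − 6 = 95%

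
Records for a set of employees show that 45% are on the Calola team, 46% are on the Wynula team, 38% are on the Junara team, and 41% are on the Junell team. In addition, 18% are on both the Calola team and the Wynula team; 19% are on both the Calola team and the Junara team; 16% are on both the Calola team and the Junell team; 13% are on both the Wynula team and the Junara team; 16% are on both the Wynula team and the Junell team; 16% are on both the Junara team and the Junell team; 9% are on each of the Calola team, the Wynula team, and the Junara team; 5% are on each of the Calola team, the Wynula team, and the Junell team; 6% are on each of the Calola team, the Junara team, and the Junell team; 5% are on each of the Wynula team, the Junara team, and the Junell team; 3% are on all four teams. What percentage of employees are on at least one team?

Inclusion–exclusion gives
P(union) = 45 + 46 + 38 + 41 − 18 − 19 − 16 − 13 − 16 − 16 + 9 + 5 + 6 + 5 − 3 = 94%

94%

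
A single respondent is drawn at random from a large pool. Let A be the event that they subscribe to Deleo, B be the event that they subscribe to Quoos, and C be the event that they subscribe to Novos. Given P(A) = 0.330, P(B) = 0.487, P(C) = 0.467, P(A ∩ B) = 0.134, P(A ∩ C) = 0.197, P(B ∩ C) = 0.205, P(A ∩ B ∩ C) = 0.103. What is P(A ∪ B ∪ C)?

0.851

P(A ∪ B ∪ C) = 0.330 + 0.487 + 0.467 − 0.134 − 0.197 − 0.205 + 0.103 = 0.851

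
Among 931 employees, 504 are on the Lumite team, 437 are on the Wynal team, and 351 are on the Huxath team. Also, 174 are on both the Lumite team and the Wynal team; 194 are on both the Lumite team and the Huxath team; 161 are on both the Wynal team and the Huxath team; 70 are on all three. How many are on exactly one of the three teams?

444

By inclusion–exclusion (exactly-one form):
N(exactly one) = 504 + 437 + 351 − 2·174 − 2·194 − 2·161 + 3·70 = 444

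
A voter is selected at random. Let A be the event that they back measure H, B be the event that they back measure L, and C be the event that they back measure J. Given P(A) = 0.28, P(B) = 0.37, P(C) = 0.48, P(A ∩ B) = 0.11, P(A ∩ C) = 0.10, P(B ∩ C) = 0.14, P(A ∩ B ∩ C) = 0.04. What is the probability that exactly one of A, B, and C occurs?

By inclusion–exclusion (exactly-one form):
P(exactly one) = 0.28 + 0.37 + 0.48 − 2·0.11 − 2·0.10 − 2·0.14 + 3·0.04 = 0.55

0.55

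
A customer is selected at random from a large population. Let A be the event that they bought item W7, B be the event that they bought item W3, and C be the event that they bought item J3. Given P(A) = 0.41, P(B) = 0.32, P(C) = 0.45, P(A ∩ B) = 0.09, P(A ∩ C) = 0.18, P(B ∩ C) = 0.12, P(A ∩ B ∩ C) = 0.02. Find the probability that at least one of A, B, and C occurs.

By inclusion-exclusion,
P(A ∪ B ∪ C) = 0.41 + 0.32 + 0.45 − 0.09 − 0.18 − 0.12 + 0.02 = 0.81

0.81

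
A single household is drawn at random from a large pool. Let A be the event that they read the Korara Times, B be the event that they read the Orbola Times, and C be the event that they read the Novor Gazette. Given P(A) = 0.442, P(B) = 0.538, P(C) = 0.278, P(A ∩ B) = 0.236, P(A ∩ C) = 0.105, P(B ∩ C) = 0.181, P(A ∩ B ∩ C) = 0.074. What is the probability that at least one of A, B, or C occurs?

0.810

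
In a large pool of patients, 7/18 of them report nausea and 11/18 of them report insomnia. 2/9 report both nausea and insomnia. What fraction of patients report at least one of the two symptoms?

P(union) = 7/18 + 11/18 − 2/9 = 7/9

7/9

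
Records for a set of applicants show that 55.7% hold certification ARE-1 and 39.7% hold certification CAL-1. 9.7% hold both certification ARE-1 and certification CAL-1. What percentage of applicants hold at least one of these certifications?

85.7%

Inclusion–exclusion gives
P(union) = 55.7 + 39.7 − 9.7 = 85.7%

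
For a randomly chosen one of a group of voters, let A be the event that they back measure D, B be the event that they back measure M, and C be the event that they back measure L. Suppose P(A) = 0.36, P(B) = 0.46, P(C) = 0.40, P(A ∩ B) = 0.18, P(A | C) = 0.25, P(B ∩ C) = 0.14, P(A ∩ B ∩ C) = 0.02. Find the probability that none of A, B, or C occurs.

0.18

P(A ∩ C) = P(C)·P(A|C) = 0.40 × 0.25 = 0.10
Using inclusion–exclusion:
P(A ∪ B ∪ C) = 0.36 + 0.46 + 0.40 − 0.18 − 0.10 − 0.14 + 0.02 = 0.82
P(none) = 1 − 0.82 = 0.18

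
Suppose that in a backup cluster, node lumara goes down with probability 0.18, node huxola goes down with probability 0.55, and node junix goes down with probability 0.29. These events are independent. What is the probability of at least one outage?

P(none) = (1 − 0.18) × (1 − 0.55) × (1 − 0.29) = 0.82 × 0.45 × 0.71 = 0.26199
P(at least one) = 1 − 0.26199 = 0.73801

0.73801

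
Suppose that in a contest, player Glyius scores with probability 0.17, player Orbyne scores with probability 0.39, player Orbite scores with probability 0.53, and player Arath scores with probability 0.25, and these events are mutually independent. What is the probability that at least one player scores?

Independence gives P(none) = ∏(1 − pᵢ).
P(none) = (1 − 0.17) × (1 − 0.39) × (1 − 0.53) × (1 − 0.25) = 0.83 × 0.61 × 0.47 × 0.75 = 0.17847075
P(at least one) = 1 − 0.17847075 = 0.82152925

0.82152925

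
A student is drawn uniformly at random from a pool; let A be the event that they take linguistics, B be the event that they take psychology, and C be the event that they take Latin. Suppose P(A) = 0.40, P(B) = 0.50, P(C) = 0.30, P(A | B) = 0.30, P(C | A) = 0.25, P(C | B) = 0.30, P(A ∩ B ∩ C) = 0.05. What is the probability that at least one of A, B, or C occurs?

P(A ∩ B) = P(B)·P(A|B) = 0.50 × 0.30 = 0.15
P(A ∩ C) = P(A)·P(C|A) = 0.40 × 0.25 = 0.10
P(B ∩ C) = P(B)·P(C|B) = 0.50 × 0.30 = 0.15
Using inclusion–exclusion:
P(A ∪ B ∪ C) = 0.40 + 0.50 + 0.30 − 0.15 − 0.10 − 0.15 + 0.05 = 0.85

0.85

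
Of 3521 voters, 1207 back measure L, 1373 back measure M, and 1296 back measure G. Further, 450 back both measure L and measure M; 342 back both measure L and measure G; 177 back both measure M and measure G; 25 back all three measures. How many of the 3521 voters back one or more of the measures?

2932

N(≥1) = 1207 + 1373 + 1296 − 450 − 342 − 177 + 25 = 2932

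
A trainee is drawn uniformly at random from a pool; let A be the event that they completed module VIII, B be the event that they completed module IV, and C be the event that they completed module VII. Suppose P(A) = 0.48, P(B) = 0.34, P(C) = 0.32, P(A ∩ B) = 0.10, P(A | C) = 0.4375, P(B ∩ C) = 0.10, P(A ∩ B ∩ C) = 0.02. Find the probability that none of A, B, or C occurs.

0.18

P(A ∩ C) = P(C)·P(A|C) = 0.32 × 0.4375 = 0.14
By inclusion-exclusion,
P(A ∪ B ∪ C) = 0.48 + 0.34 + 0.32 − 0.10 − 0.14 − 0.10 + 0.02 = 0.82
P(none) = 1 − 0.82 = 0.18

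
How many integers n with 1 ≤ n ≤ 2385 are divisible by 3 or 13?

917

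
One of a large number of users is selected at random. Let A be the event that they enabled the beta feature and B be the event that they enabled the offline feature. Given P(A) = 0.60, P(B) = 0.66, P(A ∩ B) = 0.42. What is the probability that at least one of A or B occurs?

0.84

Apply inclusion-exclusion:
P(A ∪ B) = 0.60 + 0.66 − 0.42 = 0.84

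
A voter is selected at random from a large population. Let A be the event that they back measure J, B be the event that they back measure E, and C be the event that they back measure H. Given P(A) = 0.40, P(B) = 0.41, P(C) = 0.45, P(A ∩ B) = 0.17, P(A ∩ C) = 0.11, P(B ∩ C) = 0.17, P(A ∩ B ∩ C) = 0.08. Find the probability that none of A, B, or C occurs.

0.11

P(A ∪ B ∪ C) = 0.40 + 0.41 + 0.45 − 0.17 − 0.11 − 0.17 + 0.08 = 0.89
P(none) = 1 − 0.89 = 0.11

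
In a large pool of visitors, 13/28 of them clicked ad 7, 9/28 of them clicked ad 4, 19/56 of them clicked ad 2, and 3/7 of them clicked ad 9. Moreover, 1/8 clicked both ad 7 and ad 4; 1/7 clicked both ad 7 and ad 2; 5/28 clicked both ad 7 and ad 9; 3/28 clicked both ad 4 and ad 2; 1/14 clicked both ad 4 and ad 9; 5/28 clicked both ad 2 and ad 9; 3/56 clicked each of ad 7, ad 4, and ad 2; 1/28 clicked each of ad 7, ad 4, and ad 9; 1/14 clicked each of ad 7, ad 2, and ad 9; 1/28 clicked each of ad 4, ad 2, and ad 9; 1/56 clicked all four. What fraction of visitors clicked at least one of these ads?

13/14

By inclusion-exclusion,
P(union) = 13/28 + 9/28 + 19/56 + 3/7 − 1/8 − 1/7 − 5/28 − 3/28 − 1/14 − 5/28 + 3/56 + 1/28 + 1/14 + 1/28 − 1/56 = 13/14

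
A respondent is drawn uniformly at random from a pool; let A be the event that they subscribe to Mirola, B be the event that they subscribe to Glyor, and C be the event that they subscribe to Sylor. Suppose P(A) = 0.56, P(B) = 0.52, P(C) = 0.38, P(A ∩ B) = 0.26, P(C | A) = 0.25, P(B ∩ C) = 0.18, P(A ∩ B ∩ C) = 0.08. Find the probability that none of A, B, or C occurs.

0.04

P(A ∩ C) = P(A)·P(C|A) = 0.56 × 0.25 = 0.14
P(A ∪ B ∪ C) = 0.56 + 0.52 + 0.38 − 0.26 − 0.14 − 0.18 + 0.08 = 0.96
P(none) = 1 − 0.96 = 0.04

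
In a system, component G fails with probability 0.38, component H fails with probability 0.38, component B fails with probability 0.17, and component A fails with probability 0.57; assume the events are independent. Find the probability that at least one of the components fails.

0.86280764

Independence gives P(none) = ∏(1 − pᵢ).
P(none) = (1 − 0.38) × (1 − 0.38) × (1 − 0.17) × (1 − 0.57) = 0.62 × 0.62 × 0.83 × 0.43 = 0.13719236
P(at least one) = 1 − 0.13719236 = 0.86280764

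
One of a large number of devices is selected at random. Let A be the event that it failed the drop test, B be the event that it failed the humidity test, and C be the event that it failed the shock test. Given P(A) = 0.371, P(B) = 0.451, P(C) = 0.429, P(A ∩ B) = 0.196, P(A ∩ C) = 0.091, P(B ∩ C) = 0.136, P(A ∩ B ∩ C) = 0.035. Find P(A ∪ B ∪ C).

0.863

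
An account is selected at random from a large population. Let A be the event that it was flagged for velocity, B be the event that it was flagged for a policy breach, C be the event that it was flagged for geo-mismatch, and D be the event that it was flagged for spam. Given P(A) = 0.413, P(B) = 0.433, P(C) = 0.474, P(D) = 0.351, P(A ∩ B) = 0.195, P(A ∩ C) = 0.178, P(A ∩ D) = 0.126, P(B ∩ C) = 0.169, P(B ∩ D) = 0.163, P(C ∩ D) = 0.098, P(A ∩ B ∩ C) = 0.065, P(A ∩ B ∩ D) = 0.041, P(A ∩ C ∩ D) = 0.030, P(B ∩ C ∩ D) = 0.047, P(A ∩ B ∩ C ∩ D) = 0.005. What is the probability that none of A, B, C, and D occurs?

By inclusion-exclusion,
P(A ∪ B ∪ C ∪ D) = 0.413 + 0.433 + 0.474 + 0.351 − 0.195 − 0.178 − 0.126 − 0.169 − 0.163 − 0.098 + 0.065 + 0.041 + 0.030 + 0.047 − 0.005 = 0.920
P(none) = 1 − 0.920 = 0.080

0.080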